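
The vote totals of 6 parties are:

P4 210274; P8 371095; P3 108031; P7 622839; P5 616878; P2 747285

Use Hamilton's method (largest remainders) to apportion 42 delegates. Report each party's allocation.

P4=3; P8=6; P3=2; P7=10; P5=9; P2=12

Standard divisor: 2676402 ÷ 42 ≈ 63723.857.
Standard quotas: P4 3.2998, P8 5.8235, P3 1.6953, P7 9.7740, P5 9.6805, P2 11.7269.
Lower quotas: P4 3, P8 5, P3 1, P7 9, P5 9, P2 11 (sum 38, leaving 4 seats).
Remainders in descending order: P8 0.8235, P7 0.7740, P2 0.7269, P3 0.6953, P5 0.6805, P4 0.2998.
The surplus seats go to P8, P7, P2, P3.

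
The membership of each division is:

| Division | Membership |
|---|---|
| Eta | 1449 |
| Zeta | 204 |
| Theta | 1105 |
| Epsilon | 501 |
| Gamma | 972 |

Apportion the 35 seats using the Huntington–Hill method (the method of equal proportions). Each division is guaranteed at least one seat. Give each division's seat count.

Eta=12, Zeta=2, Theta=9, Epsilon=4, Gamma=8

With divisor 121: modified quotas Eta 11.975, Zeta 1.686, Theta 9.132, Epsilon 4.140, Gamma 8.033.
Geometric-mean thresholds: Eta √(11·12)=11.489, Zeta √(1·2)=1.414, Theta √(9·10)=9.487, Epsilon √(4·5)=4.472, Gamma √(8·9)=8.485.
Each quota rounded against its threshold gives Eta 12, Zeta 2, Theta 9, Epsilon 4, Gamma 8 (total 35).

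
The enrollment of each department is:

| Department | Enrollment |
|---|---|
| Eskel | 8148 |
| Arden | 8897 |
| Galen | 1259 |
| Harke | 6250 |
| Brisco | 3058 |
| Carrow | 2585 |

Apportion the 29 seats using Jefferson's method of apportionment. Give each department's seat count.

Standard divisor 30197/29 ≈ 1041.276; standard quotas: Eskel 7.825, Arden 8.544, Galen 1.209, Harke 6.002, Brisco 2.937, Carrow 2.483.
Rounding down gives 7, 8, 1, 6, 2, 2 = 26 seats, so the divisor must be adjusted.
With modified divisor 950: modified quotas Eskel 8.577, Arden 9.365, Galen 1.325, Harke 6.579, Brisco 3.219, Carrow 2.721.
Rounding down: Eskel 8, Arden 9, Galen 1, Harke 6, Brisco 3, Carrow 2 (total 29).

Eskel=8, Arden=9, Galen=1, Harke=6, Brisco=3, Carrow=2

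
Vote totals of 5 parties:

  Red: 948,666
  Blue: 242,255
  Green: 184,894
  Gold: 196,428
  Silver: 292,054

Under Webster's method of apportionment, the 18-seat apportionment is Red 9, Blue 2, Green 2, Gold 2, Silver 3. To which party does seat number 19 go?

Red

Priority for the next seat is population ÷ (current seats + 0.5).
Priorities: Red 99859.579, Blue 96902.000, Green 73957.600, Gold 78571.200, Silver 83444.000.
Highest priority: Red.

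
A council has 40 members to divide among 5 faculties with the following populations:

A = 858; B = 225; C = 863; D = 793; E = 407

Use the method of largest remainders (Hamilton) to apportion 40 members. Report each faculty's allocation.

The standard divisor is 3146/40 ≈ 78.65.
Standard quotas: A 10.909, B 2.861, C 10.973, D 10.083, E 5.175.
Lower quotas: A 10, B 2, C 10, D 10, E 5 (sum 37, leaving 3 seats).
Remainders in descending order: C 0.973, A 0.909, B 0.861, E 0.175, D 0.083.
The surplus seats go to C, A, B.

A 11, B 3, C 11, D 10, E 5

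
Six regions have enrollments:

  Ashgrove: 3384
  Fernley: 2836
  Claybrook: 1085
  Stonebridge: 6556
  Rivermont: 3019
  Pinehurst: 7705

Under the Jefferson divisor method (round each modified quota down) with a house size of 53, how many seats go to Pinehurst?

17

Standard divisor 24585/53 ≈ 463.868; standard quotas: Ashgrove 7.295, Fernley 6.114, Claybrook 2.339, Stonebridge 14.133, Rivermont 6.508, Pinehurst 16.610.
Rounding down gives 7, 6, 2, 14, 6, 16 = 51 seats, so the divisor must be adjusted.
With modified divisor 434: modified quotas Ashgrove 7.797, Fernley 6.535, Claybrook 2.500, Stonebridge 15.106, Rivermont 6.956, Pinehurst 17.753.
Rounding down: Ashgrove 7, Fernley 6, Claybrook 2, Stonebridge 15, Rivermont 6, Pinehurst 17 (total 53).
Pinehurst receives 17.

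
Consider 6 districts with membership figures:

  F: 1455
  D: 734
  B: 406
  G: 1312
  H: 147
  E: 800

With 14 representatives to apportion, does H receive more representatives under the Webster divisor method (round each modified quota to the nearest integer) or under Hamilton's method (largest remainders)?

Hamilton

Webster: F 5, D 2, B 1, G 4, H 0, E 2.
Hamilton: F 4, D 2, B 1, G 4, H 1, E 2.
H gets 0 under Webster and 1 under Hamilton.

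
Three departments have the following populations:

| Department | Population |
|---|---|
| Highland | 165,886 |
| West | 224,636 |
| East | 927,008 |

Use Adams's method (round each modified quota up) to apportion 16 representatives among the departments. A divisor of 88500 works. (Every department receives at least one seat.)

With modified divisor 88500: modified quotas Highland 1.874, West 2.538, East 10.475.
Rounding up: Highland 2, West 3, East 11 (total 16).

Highland 2, West 3, East 11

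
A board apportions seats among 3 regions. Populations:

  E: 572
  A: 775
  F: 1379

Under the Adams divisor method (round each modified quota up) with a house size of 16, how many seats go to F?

Standard divisor 2726/16 ≈ 170.375; standard quotas: E 3.357, A 4.549, F 8.094.
Rounding up gives 4, 5, 9 = 18 seats, so the divisor must be adjusted.
With modified divisor 192: modified quotas E 2.979, A 4.036, F 7.182.
Rounding up: E 3, A 5, F 8 (total 16).
F receives 8.

8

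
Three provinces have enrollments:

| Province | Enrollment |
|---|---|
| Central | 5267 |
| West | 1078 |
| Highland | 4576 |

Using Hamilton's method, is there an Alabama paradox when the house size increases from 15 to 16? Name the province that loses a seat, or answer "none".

West

At 15 seats: Central 7, West 2, Highland 6.
At 16 seats: Central 8, West 1, Highland 7.
West drops from 2 to 1.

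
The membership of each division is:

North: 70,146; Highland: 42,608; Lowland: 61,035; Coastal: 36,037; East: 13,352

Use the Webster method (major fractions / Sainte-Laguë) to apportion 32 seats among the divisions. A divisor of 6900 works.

North=10; Highland=6; Lowland=9; Coastal=5; East=2

With modified divisor 6900: modified quotas North 10.166, Highland 6.175, Lowland 8.846, Coastal 5.223, East 1.935.
Rounding to the nearest integer: North 10, Highland 6, Lowland 9, Coastal 5, East 2 (total 32).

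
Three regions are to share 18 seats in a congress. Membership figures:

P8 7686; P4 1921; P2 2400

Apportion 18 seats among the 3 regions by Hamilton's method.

Total 12007; standard divisor 12007/18 ≈ 667.056.
Standard quotas: P8 11.5223, P4 2.8798, P2 3.5979.
Lower quotas: P8 11, P4 2, P2 3 (sum 16, leaving 2 seats).
Remainders in descending order: P4 0.8798, P2 0.5979, P8 0.5223.
Largest remainders: P4, P2 receive the extra seats.

P8 11, P4 3, P2 4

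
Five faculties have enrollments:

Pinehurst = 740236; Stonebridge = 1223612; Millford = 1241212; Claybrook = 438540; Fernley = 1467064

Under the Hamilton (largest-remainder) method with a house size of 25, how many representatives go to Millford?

Standard divisor: 5110664 ÷ 25 ≈ 204426.56.
Standard quotas: Pinehurst 3.6210, Stonebridge 5.9856, Millford 6.0717, Claybrook 2.1452, Fernley 7.1765.
Lower quotas: Pinehurst 3, Stonebridge 5, Millford 6, Claybrook 2, Fernley 7 (sum 23, leaving 2 seats).
Remainders in descending order: Stonebridge 0.9856, Pinehurst 0.6210, Fernley 0.1765, Claybrook 0.1452, Millford 0.0717.
Largest remainders: Stonebridge, Pinehurst receive the extra seats.
Millford receives 6.

6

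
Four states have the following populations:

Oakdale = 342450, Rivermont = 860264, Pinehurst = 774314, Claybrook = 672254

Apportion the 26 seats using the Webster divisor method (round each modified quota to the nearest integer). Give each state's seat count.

Standard divisor 2649282/26 ≈ 101895.462; standard quotas: Oakdale 3.361, Rivermont 8.443, Pinehurst 7.599, Claybrook 6.597.
Rounding to the nearest integer gives Oakdale 3, Rivermont 8, Pinehurst 8, Claybrook 7 — total 26, matching the house size, so no adjustment is needed.

Oakdale=3, Rivermont=8, Pinehurst=8, Claybrook=7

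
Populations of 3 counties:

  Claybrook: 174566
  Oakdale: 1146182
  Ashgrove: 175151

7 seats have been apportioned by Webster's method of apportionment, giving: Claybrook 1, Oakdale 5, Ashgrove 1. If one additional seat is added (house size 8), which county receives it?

Priority for the next seat is population ÷ (current seats + 0.5).
Priorities: Claybrook 116377.333, Oakdale 208396.727, Ashgrove 116767.333.
Highest priority: Oakdale.

Oakdale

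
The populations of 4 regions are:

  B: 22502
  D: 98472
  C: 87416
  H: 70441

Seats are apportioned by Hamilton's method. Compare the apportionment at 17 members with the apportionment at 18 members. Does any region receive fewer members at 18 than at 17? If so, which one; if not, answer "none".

At 17 seats: B 2, D 6, C 5, H 4.
At 18 seats: B 1, D 6, C 6, H 5.
B drops from 2 to 1.

B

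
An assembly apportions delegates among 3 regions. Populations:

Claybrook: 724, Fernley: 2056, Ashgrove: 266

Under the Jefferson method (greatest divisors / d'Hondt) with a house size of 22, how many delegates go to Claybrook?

Standard divisor 3046/22 ≈ 138.455; standard quotas: Claybrook 5.229, Fernley 14.850, Ashgrove 1.921.
Rounding down gives 5, 14, 1 = 20 seats, so the divisor must be adjusted.
With modified divisor 130: modified quotas Claybrook 5.569, Fernley 15.815, Ashgrove 2.046.
Rounding down: Claybrook 5, Fernley 15, Ashgrove 2 (total 22).
Claybrook receives 5.

5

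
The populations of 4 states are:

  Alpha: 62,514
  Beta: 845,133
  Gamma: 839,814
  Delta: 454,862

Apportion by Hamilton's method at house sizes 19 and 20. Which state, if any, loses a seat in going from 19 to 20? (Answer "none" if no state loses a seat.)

Alpha

At 19 seats: Alpha 1, Beta 7, Gamma 7, Delta 4.
At 20 seats: Alpha 0, Beta 8, Gamma 8, Delta 4.
Alpha drops from 1 to 0.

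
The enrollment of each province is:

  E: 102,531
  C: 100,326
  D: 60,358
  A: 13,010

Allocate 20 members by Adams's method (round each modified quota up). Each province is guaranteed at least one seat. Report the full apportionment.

Standard divisor 276225/20 ≈ 13811.25; standard quotas: E 7.424, C 7.264, D 4.370, A 0.942.
Rounding up gives 8, 8, 5, 1 = 22 seats, so the divisor must be adjusted.
With modified divisor 14900: modified quotas E 6.881, C 6.733, D 4.051, A 0.873.
Rounding up: E 7, C 7, D 5, A 1 (total 20).

E: 7, C: 7, D: 5, A: 1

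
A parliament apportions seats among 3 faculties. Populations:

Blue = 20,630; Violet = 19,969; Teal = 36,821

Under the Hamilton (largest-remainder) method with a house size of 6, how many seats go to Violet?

Total 77420; standard divisor 77420/6 ≈ 12903.333.
Standard quotas: Blue 1.5988, Violet 1.5476, Teal 2.8536.
Lower quotas: Blue 1, Violet 1, Teal 2 (sum 4, leaving 2 seats).
Remainders in descending order: Teal 0.8536, Blue 0.5988, Violet 0.5476.
The surplus seats go to Teal, Blue.
Violet receives 1.

1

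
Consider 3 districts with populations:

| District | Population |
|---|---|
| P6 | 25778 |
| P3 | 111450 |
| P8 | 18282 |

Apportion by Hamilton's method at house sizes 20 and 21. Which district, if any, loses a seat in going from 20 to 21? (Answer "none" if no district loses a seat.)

At 20 seats: P6 3, P3 14, P8 3.
At 21 seats: P6 4, P3 15, P8 2.
P8 drops from 3 to 2.

P8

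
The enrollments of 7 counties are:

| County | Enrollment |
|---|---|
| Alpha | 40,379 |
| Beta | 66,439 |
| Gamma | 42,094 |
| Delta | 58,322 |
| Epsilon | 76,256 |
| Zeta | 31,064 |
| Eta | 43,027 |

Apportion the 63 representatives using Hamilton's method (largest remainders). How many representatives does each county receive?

Alpha 7, Beta 12, Gamma 7, Delta 10, Epsilon 13, Zeta 6, Eta 8

Total 357581; standard divisor 357581/63 ≈ 5675.889.
Standard quotas: Alpha 7.1141, Beta 11.7055, Gamma 7.4163, Delta 10.2754, Epsilon 13.4351, Zeta 5.4730, Eta 7.5807.
Lower quotas: Alpha 7, Beta 11, Gamma 7, Delta 10, Epsilon 13, Zeta 5, Eta 7 (sum 60, leaving 3 seats).
Remainders in descending order: Beta 0.7055, Eta 0.5807, Zeta 0.4730, Epsilon 0.4351, Gamma 0.4163, Delta 0.2754, Alpha 0.1141.
The surplus seats go to Beta, Eta, Zeta.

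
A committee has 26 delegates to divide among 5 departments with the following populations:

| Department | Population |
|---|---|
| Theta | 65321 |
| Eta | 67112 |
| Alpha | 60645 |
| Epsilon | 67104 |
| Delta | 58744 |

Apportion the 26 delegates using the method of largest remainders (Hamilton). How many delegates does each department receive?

Theta: 5, Eta: 6, Alpha: 5, Epsilon: 5, Delta: 5

Total 318926; standard divisor 318926/26 ≈ 12266.385.
Standard quotas: Theta 5.3252, Eta 5.4712, Alpha 4.9440, Epsilon 5.4706, Delta 4.7890.
Lower quotas: Theta 5, Eta 5, Alpha 4, Epsilon 5, Delta 4 (sum 23, leaving 3 seats).
Remainders in descending order: Alpha 0.9440, Delta 0.7890, Eta 0.4712, Epsilon 0.4706, Theta 0.3252.
Largest remainders: Alpha, Delta, Eta receive the extra seats.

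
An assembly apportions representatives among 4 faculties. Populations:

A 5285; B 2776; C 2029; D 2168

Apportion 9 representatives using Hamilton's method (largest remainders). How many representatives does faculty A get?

4

Total 12258; standard divisor 12258/9 = 1362.
Standard quotas: A 3.8803, B 2.0382, C 1.4897, D 1.5918.
Lower quotas: A 3, B 2, C 1, D 1 (sum 7, leaving 2 seats).
Remainders in descending order: A 0.8803, D 0.5918, C 0.4897, B 0.0382.
The surplus seats go to A, D.
A receives 4.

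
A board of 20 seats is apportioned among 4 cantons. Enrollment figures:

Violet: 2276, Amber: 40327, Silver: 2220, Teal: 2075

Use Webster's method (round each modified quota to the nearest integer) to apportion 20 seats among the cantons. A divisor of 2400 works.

With modified divisor 2400: modified quotas Violet 0.948, Amber 16.803, Silver 0.925, Teal 0.865.
Rounding to the nearest integer: Violet 1, Amber 17, Silver 1, Teal 1 (total 20).

Violet: 1, Amber: 17, Silver: 1, Teal: 1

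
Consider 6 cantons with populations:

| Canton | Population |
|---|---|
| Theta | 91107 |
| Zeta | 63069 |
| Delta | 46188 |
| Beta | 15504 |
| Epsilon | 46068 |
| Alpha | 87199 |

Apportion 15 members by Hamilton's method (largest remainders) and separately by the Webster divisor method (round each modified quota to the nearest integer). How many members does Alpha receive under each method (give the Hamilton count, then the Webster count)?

4 and 3

Hamilton: Theta 4, Zeta 3, Delta 2, Beta 0, Epsilon 2, Alpha 4.
Webster: Theta 4, Zeta 3, Delta 2, Beta 1, Epsilon 2, Alpha 3.
Alpha gets 4 under Hamilton and 3 under Webster.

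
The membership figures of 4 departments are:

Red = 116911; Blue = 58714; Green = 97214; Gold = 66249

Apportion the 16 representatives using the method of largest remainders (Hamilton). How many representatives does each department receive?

Red 5, Blue 3, Green 5, Gold 3

Standard divisor: 339088 ÷ 16 = 21193.
Standard quotas: Red 5.5165, Blue 2.7704, Green 4.5871, Gold 3.1260.
Lower quotas: Red 5, Blue 2, Green 4, Gold 3 (sum 14, leaving 2 seats).
Remainders in descending order: Blue 0.7704, Green 0.5871, Red 0.5165, Gold 0.1260.
The surplus seats go to Blue, Green.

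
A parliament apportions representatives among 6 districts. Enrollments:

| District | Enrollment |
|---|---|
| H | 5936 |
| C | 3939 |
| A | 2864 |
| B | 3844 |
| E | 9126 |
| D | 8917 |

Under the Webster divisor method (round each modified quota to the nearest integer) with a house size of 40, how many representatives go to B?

Standard divisor 34626/40 ≈ 865.65; standard quotas: H 6.857, C 4.550, A 3.308, B 4.441, E 10.542, D 10.301.
Rounding to the nearest integer gives H 7, C 5, A 3, B 4, E 11, D 10 — total 40, matching the house size, so no adjustment is needed.
B receives 4.

4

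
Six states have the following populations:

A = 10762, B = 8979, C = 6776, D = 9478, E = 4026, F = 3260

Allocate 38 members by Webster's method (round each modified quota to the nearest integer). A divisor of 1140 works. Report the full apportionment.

A 9, B 8, C 6, D 8, E 4, F 3

With modified divisor 1140: modified quotas A 9.440, B 7.876, C 5.944, D 8.314, E 3.532, F 2.860.
Rounding to the nearest integer: A 9, B 8, C 6, D 8, E 4, F 3 (total 38).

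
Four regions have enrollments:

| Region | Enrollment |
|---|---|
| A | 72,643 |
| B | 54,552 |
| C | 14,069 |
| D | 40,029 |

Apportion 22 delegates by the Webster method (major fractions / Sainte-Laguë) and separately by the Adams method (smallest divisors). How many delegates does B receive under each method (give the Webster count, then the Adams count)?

6 and 7

Webster: A 9, B 6, C 2, D 5.
Adams: A 8, B 7, C 2, D 5.
B gets 6 under Webster and 7 under Adams.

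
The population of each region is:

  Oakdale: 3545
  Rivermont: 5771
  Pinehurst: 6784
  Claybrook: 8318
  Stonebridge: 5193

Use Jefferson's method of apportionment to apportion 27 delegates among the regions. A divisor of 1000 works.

Oakdale: 3; Rivermont: 5; Pinehurst: 6; Claybrook: 8; Stonebridge: 5

With modified divisor 1000: modified quotas Oakdale 3.545, Rivermont 5.771, Pinehurst 6.784, Claybrook 8.318, Stonebridge 5.193.
Rounding down: Oakdale 3, Rivermont 5, Pinehurst 6, Claybrook 8, Stonebridge 5 (total 27).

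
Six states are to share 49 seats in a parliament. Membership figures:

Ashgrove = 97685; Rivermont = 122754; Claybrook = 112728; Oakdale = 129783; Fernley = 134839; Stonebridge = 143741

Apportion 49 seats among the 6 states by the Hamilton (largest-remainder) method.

Total 741530; standard divisor 741530/49 ≈ 15133.265.
Standard quotas: Ashgrove 6.4550, Rivermont 8.1115, Claybrook 7.4490, Oakdale 8.5760, Fernley 8.9101, Stonebridge 9.4983.
Lower quotas: Ashgrove 6, Rivermont 8, Claybrook 7, Oakdale 8, Fernley 8, Stonebridge 9 (sum 46, leaving 3 seats).
Remainders in descending order: Fernley 0.9101, Oakdale 0.5760, Stonebridge 0.4983, Ashgrove 0.4550, Claybrook 0.4490, Rivermont 0.1115.
Largest remainders: Fernley, Oakdale, Stonebridge receive the extra seats.

Ashgrove=6, Rivermont=8, Claybrook=7, Oakdale=9, Fernley=9, Stonebridge=10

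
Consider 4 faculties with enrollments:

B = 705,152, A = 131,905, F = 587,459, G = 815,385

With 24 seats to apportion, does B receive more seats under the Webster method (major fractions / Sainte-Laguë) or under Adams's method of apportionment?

Webster: B 8, A 1, F 6, G 9.
Adams: B 7, A 2, F 6, G 9.
B gets 8 under Webster and 7 under Adams.

Webster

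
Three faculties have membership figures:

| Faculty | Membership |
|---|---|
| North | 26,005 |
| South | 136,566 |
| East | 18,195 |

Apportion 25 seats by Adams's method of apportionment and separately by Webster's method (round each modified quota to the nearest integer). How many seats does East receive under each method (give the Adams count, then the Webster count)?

Adams: North 4, South 18, East 3.
Webster: North 4, South 19, East 2.
East gets 3 under Adams and 2 under Webster.

3 and 2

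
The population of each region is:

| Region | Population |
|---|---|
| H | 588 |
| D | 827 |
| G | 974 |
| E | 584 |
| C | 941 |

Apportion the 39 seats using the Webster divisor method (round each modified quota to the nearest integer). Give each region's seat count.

H 6; D 8; G 10; E 6; C 9

Standard divisor 3914/39 ≈ 100.359; standard quotas: H 5.859, D 8.240, G 9.705, E 5.819, C 9.376.
Rounding to the nearest integer gives H 6, D 8, G 10, E 6, C 9 — total 39, matching the house size, so no adjustment is needed.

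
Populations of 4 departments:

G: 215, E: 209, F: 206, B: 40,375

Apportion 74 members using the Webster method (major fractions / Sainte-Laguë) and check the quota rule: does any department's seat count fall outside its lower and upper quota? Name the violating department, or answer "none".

Standard quotas: G 0.388, E 0.377, F 0.372, B 72.863.
Webster allocation: G 0, E 0, F 0, B 74.
B has quota 72.863 (lower 72, upper 73) but receives 74 — outside the quota interval.

B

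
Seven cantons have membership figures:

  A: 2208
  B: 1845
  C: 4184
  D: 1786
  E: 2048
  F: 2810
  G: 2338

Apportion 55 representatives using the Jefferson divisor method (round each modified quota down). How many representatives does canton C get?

Standard divisor 17219/55 ≈ 313.073; standard quotas: A 7.053, B 5.893, C 13.364, D 5.705, E 6.542, F 8.976, G 7.468.
Rounding down gives 7, 5, 13, 5, 6, 8, 7 = 51 seats, so the divisor must be adjusted.
With modified divisor 295: modified quotas A 7.485, B 6.254, C 14.183, D 6.054, E 6.942, F 9.525, G 7.925.
Rounding down: A 7, B 6, C 14, D 6, E 6, F 9, G 7 (total 55).
C receives 14.

14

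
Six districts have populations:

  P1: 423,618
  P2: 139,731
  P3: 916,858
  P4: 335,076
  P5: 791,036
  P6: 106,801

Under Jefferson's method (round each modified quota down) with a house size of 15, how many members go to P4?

Standard divisor 2713120/15 ≈ 180874.667; standard quotas: P1 2.342, P2 0.773, P3 5.069, P4 1.853, P5 4.373, P6 0.590.
Rounding down gives 2, 0, 5, 1, 4, 0 = 12 seats, so the divisor must be adjusted.
With modified divisor 147000: modified quotas P1 2.882, P2 0.951, P3 6.237, P4 2.279, P5 5.381, P6 0.727.
Rounding down: P1 2, P2 0, P3 6, P4 2, P5 5, P6 0 (total 15).
P4 receives 2.

2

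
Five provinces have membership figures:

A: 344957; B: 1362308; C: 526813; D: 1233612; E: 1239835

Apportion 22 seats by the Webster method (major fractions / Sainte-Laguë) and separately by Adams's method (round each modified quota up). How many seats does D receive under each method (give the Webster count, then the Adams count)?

Webster: A 2, B 6, C 2, D 6, E 6.
Adams: A 2, B 6, C 3, D 5, E 6.
D gets 6 under Webster and 5 under Adams.

6 and 5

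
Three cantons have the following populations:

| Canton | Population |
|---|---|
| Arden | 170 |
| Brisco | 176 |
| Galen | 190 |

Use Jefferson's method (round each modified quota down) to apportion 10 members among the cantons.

Arden: 3, Brisco: 3, Galen: 4

Standard divisor 536/10 ≈ 53.6; standard quotas: Arden 3.172, Brisco 3.284, Galen 3.545.
Rounding down gives 3, 3, 3 = 9 seats, so the divisor must be adjusted.
With modified divisor 46: modified quotas Arden 3.696, Brisco 3.826, Galen 4.130.
Rounding down: Arden 3, Brisco 3, Galen 4 (total 10).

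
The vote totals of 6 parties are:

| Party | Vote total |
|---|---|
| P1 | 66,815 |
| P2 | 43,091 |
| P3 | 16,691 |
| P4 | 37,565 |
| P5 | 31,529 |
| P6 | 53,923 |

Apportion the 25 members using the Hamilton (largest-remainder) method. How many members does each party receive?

P1=7; P2=4; P3=2; P4=4; P5=3; P6=5

Total 249614; standard divisor 249614/25 ≈ 9984.56.
Standard quotas: P1 6.6918, P2 4.3158, P3 1.6717, P4 3.7623, P5 3.1578, P6 5.4006.
Lower quotas: P1 6, P2 4, P3 1, P4 3, P5 3, P6 5 (sum 22, leaving 3 seats).
Remainders in descending order: P4 0.7623, P1 0.6918, P3 0.6717, P6 0.4006, P2 0.3158, P5 0.1578.
The surplus seats go to P4, P1, P3.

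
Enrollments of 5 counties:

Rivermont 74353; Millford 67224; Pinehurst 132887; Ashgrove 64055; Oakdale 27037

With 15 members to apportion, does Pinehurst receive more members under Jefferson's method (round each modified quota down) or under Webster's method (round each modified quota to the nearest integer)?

Jefferson

Jefferson: Rivermont 3, Millford 3, Pinehurst 6, Ashgrove 2, Oakdale 1.
Webster: Rivermont 3, Millford 3, Pinehurst 5, Ashgrove 3, Oakdale 1.
Pinehurst gets 6 under Jefferson and 5 under Webster.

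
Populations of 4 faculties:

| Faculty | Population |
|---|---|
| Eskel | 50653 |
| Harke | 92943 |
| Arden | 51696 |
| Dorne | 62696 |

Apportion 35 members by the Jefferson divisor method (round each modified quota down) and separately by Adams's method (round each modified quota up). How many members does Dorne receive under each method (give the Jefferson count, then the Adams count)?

8 and 9

Jefferson: Eskel 7, Harke 13, Arden 7, Dorne 8.
Adams: Eskel 7, Harke 12, Arden 7, Dorne 9.
Dorne gets 8 under Jefferson and 9 under Adams.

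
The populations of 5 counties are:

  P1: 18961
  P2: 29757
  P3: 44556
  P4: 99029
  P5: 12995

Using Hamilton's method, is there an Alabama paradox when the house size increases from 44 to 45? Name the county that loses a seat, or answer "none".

none

At 44 seats: P1 4, P2 6, P3 10, P4 21, P5 3.
At 45 seats: P1 4, P2 6, P3 10, P4 22, P5 3.
No county's allocation decreased.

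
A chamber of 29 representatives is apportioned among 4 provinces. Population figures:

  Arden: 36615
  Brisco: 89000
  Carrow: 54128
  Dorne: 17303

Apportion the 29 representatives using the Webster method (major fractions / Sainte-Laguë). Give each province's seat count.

Standard divisor 197046/29 ≈ 6794.69; standard quotas: Arden 5.389, Brisco 13.098, Carrow 7.966, Dorne 2.547.
Rounding to the nearest integer gives Arden 5, Brisco 13, Carrow 8, Dorne 3 — total 29, matching the house size, so no adjustment is needed.

Arden 5, Brisco 13, Carrow 8, Dorne 3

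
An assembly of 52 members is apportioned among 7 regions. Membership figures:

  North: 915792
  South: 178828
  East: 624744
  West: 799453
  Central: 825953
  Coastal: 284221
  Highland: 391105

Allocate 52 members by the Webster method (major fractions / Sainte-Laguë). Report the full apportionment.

Standard divisor 4020096/52 ≈ 77309.538; standard quotas: North 11.846, South 2.313, East 8.081, West 10.341, Central 10.684, Coastal 3.676, Highland 5.059.
Rounding to the nearest integer gives North 12, South 2, East 8, West 10, Central 11, Coastal 4, Highland 5 — total 52, matching the house size, so no adjustment is needed.

North: 12, South: 2, East: 8, West: 10, Central: 11, Coastal: 4, Highland: 5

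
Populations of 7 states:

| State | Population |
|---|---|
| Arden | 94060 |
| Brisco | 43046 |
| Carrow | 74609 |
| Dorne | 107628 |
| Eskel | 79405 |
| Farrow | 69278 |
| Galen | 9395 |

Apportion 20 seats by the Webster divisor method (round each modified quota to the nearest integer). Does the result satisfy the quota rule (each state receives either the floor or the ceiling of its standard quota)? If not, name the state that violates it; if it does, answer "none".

none

Standard quotas: Arden 3.940, Brisco 1.803, Carrow 3.126, Dorne 4.509, Eskel 3.326, Farrow 2.902, Galen 0.394.
Webster allocation: Arden 4, Brisco 2, Carrow 3, Dorne 5, Eskel 3, Farrow 3, Galen 0.
Every allocation lies between the lower and upper quota.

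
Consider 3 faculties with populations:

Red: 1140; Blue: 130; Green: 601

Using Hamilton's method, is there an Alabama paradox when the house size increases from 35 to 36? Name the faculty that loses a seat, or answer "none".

Blue

At 35 seats: Red 21, Blue 3, Green 11.
At 36 seats: Red 22, Blue 2, Green 12.
Blue drops from 3 to 2.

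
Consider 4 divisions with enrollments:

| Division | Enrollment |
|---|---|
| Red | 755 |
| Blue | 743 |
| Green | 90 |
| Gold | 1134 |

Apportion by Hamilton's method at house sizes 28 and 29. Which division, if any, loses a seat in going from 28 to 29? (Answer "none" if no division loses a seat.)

none

At 28 seats: Red 8, Blue 7, Green 1, Gold 12.
At 29 seats: Red 8, Blue 8, Green 1, Gold 12.
No division's allocation decreased.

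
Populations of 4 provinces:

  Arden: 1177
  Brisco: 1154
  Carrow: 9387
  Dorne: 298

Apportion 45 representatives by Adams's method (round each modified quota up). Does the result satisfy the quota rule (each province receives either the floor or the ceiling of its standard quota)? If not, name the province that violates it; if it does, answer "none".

Standard quotas: Arden 4.408, Brisco 4.322, Carrow 35.154, Dorne 1.116.
Adams allocation: Arden 5, Brisco 5, Carrow 33, Dorne 2.
Carrow has quota 35.154 (lower 35, upper 36) but receives 33 — outside the quota interval.

Carrow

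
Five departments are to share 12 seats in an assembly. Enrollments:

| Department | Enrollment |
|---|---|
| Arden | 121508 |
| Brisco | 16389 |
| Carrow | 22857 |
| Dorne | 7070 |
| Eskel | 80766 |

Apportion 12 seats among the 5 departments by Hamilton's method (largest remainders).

Arden 6; Brisco 1; Carrow 1; Dorne 0; Eskel 4

Standard divisor: 248590 ÷ 12 ≈ 20715.833.
Standard quotas: Arden 5.8655, Brisco 0.7911, Carrow 1.1034, Dorne 0.3413, Eskel 3.8988.
Lower quotas: Arden 5, Brisco 0, Carrow 1, Dorne 0, Eskel 3 (sum 9, leaving 3 seats).
Remainders in descending order: Eskel 0.8988, Arden 0.8655, Brisco 0.7911, Dorne 0.3413, Carrow 0.1034.
The surplus seats go to Eskel, Arden, Brisco.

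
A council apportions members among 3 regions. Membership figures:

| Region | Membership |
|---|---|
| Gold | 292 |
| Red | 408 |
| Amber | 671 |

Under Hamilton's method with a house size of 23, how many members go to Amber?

11

Standard divisor: 1371 ÷ 23 ≈ 59.609.
Standard quotas: Gold 4.899, Red 6.845, Amber 11.257.
Lower quotas: Gold 4, Red 6, Amber 11 (sum 21, leaving 2 seats).
Remainders in descending order: Gold 0.899, Red 0.845, Amber 0.257.
Largest remainders: Gold, Red receive the extra seats.
Amber receives 11.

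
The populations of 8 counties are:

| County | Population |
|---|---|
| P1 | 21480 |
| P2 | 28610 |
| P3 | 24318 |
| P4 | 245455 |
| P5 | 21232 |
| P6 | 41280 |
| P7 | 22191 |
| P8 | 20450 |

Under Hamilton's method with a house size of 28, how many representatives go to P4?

16

The standard divisor is 425016/28 ≈ 15179.143.
Standard quotas: P1 1.4151, P2 1.8848, P3 1.6021, P4 16.1705, P5 1.3988, P6 2.7195, P7 1.4619, P8 1.3472.
Lower quotas: P1 1, P2 1, P3 1, P4 16, P5 1, P6 2, P7 1, P8 1 (sum 24, leaving 4 seats).
Remainders in descending order: P2 0.8848, P6 0.7195, P3 0.6021, P7 0.4619, P1 0.4151, P5 0.3988, P8 0.3472, P4 0.1705.
Largest remainders: P2, P6, P3, P7 receive the extra seats.
P4 receives 16.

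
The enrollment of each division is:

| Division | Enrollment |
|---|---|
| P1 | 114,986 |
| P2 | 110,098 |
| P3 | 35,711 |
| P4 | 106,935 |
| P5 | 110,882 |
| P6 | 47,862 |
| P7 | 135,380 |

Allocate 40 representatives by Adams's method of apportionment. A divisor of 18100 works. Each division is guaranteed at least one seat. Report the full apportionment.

With modified divisor 18100: modified quotas P1 6.353, P2 6.083, P3 1.973, P4 5.908, P5 6.126, P6 2.644, P7 7.480.
Rounding up: P1 7, P2 7, P3 2, P4 6, P5 7, P6 3, P7 8 (total 40).

P1: 7; P2: 7; P3: 2; P4: 6; P5: 7; P6: 3; P7: 8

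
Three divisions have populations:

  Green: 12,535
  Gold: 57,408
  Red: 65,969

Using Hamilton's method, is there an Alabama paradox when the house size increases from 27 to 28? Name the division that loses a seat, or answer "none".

Green

At 27 seats: Green 3, Gold 11, Red 13.
At 28 seats: Green 2, Gold 12, Red 14.
Green drops from 3 to 2.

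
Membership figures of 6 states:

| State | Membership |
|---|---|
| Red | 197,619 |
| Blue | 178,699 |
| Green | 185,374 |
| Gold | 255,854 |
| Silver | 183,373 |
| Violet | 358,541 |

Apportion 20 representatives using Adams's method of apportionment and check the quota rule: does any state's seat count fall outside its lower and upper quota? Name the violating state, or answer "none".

none

Standard quotas: Red 2.907, Blue 2.629, Green 2.727, Gold 3.764, Silver 2.698, Violet 5.275.
Adams allocation: Red 3, Blue 3, Green 3, Gold 3, Silver 3, Violet 5.
Every allocation lies between the lower and upper quota.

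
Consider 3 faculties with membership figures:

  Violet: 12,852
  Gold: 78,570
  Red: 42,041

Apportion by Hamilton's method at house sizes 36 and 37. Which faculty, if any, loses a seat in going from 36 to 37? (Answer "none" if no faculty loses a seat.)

At 36 seats: Violet 4, Gold 21, Red 11.
At 37 seats: Violet 3, Gold 22, Red 12.
Violet drops from 4 to 3.

Violet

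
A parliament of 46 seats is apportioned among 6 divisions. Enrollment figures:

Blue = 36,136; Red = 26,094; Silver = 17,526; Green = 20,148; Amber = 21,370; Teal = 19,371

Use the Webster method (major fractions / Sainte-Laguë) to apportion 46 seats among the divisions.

Standard divisor 140645/46 ≈ 3057.5; standard quotas: Blue 11.819, Red 8.534, Silver 5.732, Green 6.590, Amber 6.989, Teal 6.336.
Rounding to the nearest integer gives 12, 9, 6, 7, 7, 6 = 47 seats, so the divisor must be adjusted.
With modified divisor 3080: modified quotas Blue 11.732, Red 8.472, Silver 5.690, Green 6.542, Amber 6.938, Teal 6.289.
Rounding to the nearest integer: Blue 12, Red 8, Silver 6, Green 7, Amber 7, Teal 6 (total 46).

Blue 12, Red 8, Silver 6, Green 7, Amber 7, Teal 6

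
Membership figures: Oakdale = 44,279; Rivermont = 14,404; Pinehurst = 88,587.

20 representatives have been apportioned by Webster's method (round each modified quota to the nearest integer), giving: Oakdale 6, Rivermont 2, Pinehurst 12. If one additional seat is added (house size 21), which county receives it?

Pinehurst

Priority for the next seat is population ÷ (current seats + 0.5).
Priorities: Oakdale 6812.154, Rivermont 5761.600, Pinehurst 7086.960.
Highest priority: Pinehurst.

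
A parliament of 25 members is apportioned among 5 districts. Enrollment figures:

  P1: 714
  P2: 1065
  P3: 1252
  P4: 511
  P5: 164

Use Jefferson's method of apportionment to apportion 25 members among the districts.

P1: 5; P2: 7; P3: 9; P4: 3; P5: 1

Standard divisor 3706/25 ≈ 148.24; standard quotas: P1 4.817, P2 7.184, P3 8.446, P4 3.447, P5 1.106.
Rounding down gives 4, 7, 8, 3, 1 = 23 seats, so the divisor must be adjusted.
With modified divisor 136: modified quotas P1 5.250, P2 7.831, P3 9.206, P4 3.757, P5 1.206.
Rounding down: P1 5, P2 7, P3 9, P4 3, P5 1 (total 25).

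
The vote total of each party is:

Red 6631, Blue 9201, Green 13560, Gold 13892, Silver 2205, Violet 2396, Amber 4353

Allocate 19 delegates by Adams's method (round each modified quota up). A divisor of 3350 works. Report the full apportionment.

Red=2; Blue=3; Green=5; Gold=5; Silver=1; Violet=1; Amber=2

With modified divisor 3350: modified quotas Red 1.979, Blue 2.747, Green 4.048, Gold 4.147, Silver 0.658, Violet 0.715, Amber 1.299.
Rounding up: Red 2, Blue 3, Green 5, Gold 5, Silver 1, Violet 1, Amber 2 (total 19).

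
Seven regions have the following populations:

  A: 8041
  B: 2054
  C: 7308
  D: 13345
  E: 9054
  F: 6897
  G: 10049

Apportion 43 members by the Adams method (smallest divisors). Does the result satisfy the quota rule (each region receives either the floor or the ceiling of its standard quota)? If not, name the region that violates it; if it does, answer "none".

none

Standard quotas: A 6.093, B 1.556, C 5.538, D 10.112, E 6.861, F 5.226, G 7.614.
Adams allocation: A 6, B 2, C 6, D 10, E 7, F 5, G 7.
Every allocation lies between the lower and upper quota.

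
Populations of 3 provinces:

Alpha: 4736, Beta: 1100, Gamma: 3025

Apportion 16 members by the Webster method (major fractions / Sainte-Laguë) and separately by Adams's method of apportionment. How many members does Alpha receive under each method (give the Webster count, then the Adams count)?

Webster: Alpha 9, Beta 2, Gamma 5.
Adams: Alpha 8, Beta 2, Gamma 6.
Alpha gets 9 under Webster and 8 under Adams.

9 and 8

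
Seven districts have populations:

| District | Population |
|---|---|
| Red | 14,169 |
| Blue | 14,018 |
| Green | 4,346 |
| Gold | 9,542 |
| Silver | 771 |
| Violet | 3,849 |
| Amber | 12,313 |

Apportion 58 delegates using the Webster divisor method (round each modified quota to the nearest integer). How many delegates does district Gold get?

9

Standard divisor 59008/58 ≈ 1017.379; standard quotas: Red 13.927, Blue 13.779, Green 4.272, Gold 9.379, Silver 0.758, Violet 3.783, Amber 12.103.
Rounding to the nearest integer gives Red 14, Blue 14, Green 4, Gold 9, Silver 1, Violet 4, Amber 12 — total 58, matching the house size, so no adjustment is needed.
Gold receives 9.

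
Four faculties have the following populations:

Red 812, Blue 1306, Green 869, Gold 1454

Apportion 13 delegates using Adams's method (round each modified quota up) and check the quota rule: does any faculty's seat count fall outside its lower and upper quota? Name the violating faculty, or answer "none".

Standard quotas: Red 2.377, Blue 3.823, Green 2.544, Gold 4.256.
Adams allocation: Red 2, Blue 4, Green 3, Gold 4.
Every allocation lies between the lower and upper quota.

none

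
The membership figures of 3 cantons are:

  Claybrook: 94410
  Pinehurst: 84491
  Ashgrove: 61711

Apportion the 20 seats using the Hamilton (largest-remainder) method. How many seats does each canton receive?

Claybrook=8, Pinehurst=7, Ashgrove=5

Total 240612; standard divisor 240612/20 ≈ 12030.6.
Standard quotas: Claybrook 7.8475, Pinehurst 7.0230, Ashgrove 5.1295.
Lower quotas: Claybrook 7, Pinehurst 7, Ashgrove 5 (sum 19, leaving 1 seat).
Remainders in descending order: Claybrook 0.8475, Ashgrove 0.1295, Pinehurst 0.0230.
Largest remainder: Claybrook receives the extra seat.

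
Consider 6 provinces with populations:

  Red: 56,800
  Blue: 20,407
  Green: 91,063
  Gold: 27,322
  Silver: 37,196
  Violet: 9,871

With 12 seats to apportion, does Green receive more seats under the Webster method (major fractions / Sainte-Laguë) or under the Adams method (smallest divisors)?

Webster

Webster: Red 3, Blue 1, Green 5, Gold 1, Silver 2, Violet 0.
Adams: Red 3, Blue 1, Green 4, Gold 1, Silver 2, Violet 1.
Green gets 5 under Webster and 4 under Adams.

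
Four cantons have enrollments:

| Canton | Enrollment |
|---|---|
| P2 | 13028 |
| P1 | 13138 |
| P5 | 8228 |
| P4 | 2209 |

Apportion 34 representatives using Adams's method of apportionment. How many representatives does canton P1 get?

12

Standard divisor 36603/34 ≈ 1076.559; standard quotas: P2 12.102, P1 12.204, P5 7.643, P4 2.052.
Rounding up gives 13, 13, 8, 3 = 37 seats, so the divisor must be adjusted.
With modified divisor 1140: modified quotas P2 11.428, P1 11.525, P5 7.218, P4 1.938.
Rounding up: P2 12, P1 12, P5 8, P4 2 (total 34).
P1 receives 12.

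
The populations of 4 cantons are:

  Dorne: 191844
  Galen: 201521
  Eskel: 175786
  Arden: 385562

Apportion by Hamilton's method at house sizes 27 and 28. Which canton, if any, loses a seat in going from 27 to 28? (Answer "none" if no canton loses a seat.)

none

At 27 seats: Dorne 5, Galen 6, Eskel 5, Arden 11.
At 28 seats: Dorne 6, Galen 6, Eskel 5, Arden 11.
No canton's allocation decreased.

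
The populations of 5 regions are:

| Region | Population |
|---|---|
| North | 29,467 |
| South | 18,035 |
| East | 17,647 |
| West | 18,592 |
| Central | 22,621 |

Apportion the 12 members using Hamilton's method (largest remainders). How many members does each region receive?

Total 106362; standard divisor 106362/12 ≈ 8863.5.
Standard quotas: North 3.3245, South 2.0347, East 1.9910, West 2.0976, Central 2.5522.
Lower quotas: North 3, South 2, East 1, West 2, Central 2 (sum 10, leaving 2 seats).
Remainders in descending order: East 0.9910, Central 0.5522, North 0.3245, West 0.0976, South 0.0347.
Largest remainders: East, Central receive the extra seats.

North 3; South 2; East 2; West 2; Central 3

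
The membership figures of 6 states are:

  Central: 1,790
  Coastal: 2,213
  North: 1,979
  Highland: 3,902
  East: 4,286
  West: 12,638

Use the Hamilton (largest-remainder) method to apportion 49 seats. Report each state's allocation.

Standard divisor: 26808 ÷ 49 ≈ 547.102.
Standard quotas: Central 3.2718, Coastal 4.0449, North 3.6172, Highland 7.1321, East 7.8340, West 23.0999.
Lower quotas: Central 3, Coastal 4, North 3, Highland 7, East 7, West 23 (sum 47, leaving 2 seats).
Remainders in descending order: East 0.8340, North 0.6172, Central 0.2718, Highland 0.1321, West 0.0999, Coastal 0.0449.
The surplus seats go to East, North.

Central 3; Coastal 4; North 4; Highland 7; East 8; West 23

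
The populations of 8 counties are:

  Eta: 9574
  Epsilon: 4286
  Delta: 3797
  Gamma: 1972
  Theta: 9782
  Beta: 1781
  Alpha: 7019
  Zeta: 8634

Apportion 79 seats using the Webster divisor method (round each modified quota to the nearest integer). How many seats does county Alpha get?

Standard divisor 46845/79 ≈ 592.975; standard quotas: Eta 16.146, Epsilon 7.228, Delta 6.403, Gamma 3.326, Theta 16.496, Beta 3.004, Alpha 11.837, Zeta 14.560.
Rounding to the nearest integer gives 16, 7, 6, 3, 16, 3, 12, 15 = 78 seats, so the divisor must be adjusted.
With modified divisor 590: modified quotas Eta 16.227, Epsilon 7.264, Delta 6.436, Gamma 3.342, Theta 16.580, Beta 3.019, Alpha 11.897, Zeta 14.634.
Rounding to the nearest integer: Eta 16, Epsilon 7, Delta 6, Gamma 3, Theta 17, Beta 3, Alpha 12, Zeta 15 (total 79).
Alpha receives 12.

12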